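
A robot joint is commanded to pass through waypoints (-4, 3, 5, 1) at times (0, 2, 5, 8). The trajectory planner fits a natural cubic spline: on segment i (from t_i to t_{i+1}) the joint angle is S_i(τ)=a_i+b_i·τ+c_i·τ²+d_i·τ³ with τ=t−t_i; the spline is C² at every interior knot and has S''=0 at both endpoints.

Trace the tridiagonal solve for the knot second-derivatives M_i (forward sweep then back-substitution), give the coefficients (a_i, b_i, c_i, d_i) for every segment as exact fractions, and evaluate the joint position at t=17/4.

  seg 0: a=-4 b=889/222 c=0 d=-14/111
  seg 1: a=3 b=553/222 c=-28/37 d=11/222
  seg 2: a=5 b=-79/111 c=-23/74 d=23/666
S(17/4) = 25281/4736

Δ: Δ0=7/2, Δ1=2/3, Δ2=-4/3
row 1: diag=10, rhs=-17; c'=3/10, d'=-17/10
row 2: denom=12−3·3/10=111/10; d'=(-12−3·-17/10)/(111/10)=-23/37
back: M2=-23/37
back: M1=-17/10−3/10·-23/37=-56/37
M: M0=0, M1=-56/37, M2=-23/37, M3=0
seg 0: a=-4, c=M0/2=0, d=(M1−M0)/(6·2)=-14/111, b=Δ0−h0·(2M0+M1)/6=889/222
seg 1: a=3, c=M1/2=-28/37, d=(M2−M1)/(6·3)=11/222, b=Δ1−h1·(2M1+M2)/6=553/222
seg 2: a=5, c=M2/2=-23/74, d=(M3−M2)/(6·3)=23/666, b=Δ2−h2·(2M2+M3)/6=-79/111
t_q=17/4 → seg 1, τ=9/4; S=3+553/222·τ+-28/37·τ²+11/222·τ³=25281/4736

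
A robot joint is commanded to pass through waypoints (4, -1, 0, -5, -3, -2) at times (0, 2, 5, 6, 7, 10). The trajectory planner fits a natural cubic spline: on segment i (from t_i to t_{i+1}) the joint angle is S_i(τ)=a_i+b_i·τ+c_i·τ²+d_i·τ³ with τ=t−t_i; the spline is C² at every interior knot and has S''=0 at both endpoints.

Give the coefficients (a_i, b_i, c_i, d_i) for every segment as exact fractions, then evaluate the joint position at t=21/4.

Δ: Δ0=-5/2, Δ1=1/3, Δ2=-5, Δ3=2, Δ4=1/3
row 1: diag=10, rhs=17; c'=3/10, d'=17/10
row 2: denom=8−3·3/10=71/10; d'=(-32−3·17/10)/(71/10)=-371/71
row 3: denom=4−1·10/71=274/71; d'=(42−1·-371/71)/(274/71)=3353/274
row 4: denom=8−1·71/274=2121/274; d'=(-10−1·3353/274)/(2121/274)=-2031/707
back: M4=-2031/707
back: M3=3353/274−71/274·-2031/707=9178/707
back: M2=-371/71−10/71·9178/707=-4987/707
back: M1=17/10−3/10·-4987/707=2698/707
M: M0=0, M1=2698/707, M2=-4987/707, M3=9178/707, M4=-2031/707, M5=0
seg 0: a=4, c=M0/2=0, d=(M1−M0)/(6·2)=1349/4242, b=Δ0−h0·(2M0+M1)/6=-16001/4242
seg 1: a=-1, c=M1/2=1349/707, d=(M2−M1)/(6·3)=-7685/12726, b=Δ1−h1·(2M1+M2)/6=187/4242
seg 2: a=0, c=M2/2=-4987/1414, d=(M3−M2)/(6·1)=14165/4242, b=Δ2−h2·(2M2+M3)/6=-10207/2121
seg 3: a=-5, c=M3/2=4589/707, d=(M4−M3)/(6·1)=-11209/4242, b=Δ3−h3·(2M3+M4)/6=-7841/4242
seg 4: a=-3, c=M4/2=-2031/1414, d=(M5−M4)/(6·3)=677/4242, b=Δ4−h4·(2M4+M5)/6=6800/2121
t_q=21/4 → seg 2, τ=1/4; S=0+-10207/2121·τ+-4987/1414·τ²+14165/4242·τ³=-124101/90496

  seg 0: a=4 b=-16001/4242 c=0 d=1349/4242
  seg 1: a=-1 b=187/4242 c=1349/707 d=-7685/12726
  seg 2: a=0 b=-10207/2121 c=-4987/1414 d=14165/4242
  seg 3: a=-5 b=-7841/4242 c=4589/707 d=-11209/4242
  seg 4: a=-3 b=6800/2121 c=-2031/1414 d=677/4242
S(21/4) = -124101/90496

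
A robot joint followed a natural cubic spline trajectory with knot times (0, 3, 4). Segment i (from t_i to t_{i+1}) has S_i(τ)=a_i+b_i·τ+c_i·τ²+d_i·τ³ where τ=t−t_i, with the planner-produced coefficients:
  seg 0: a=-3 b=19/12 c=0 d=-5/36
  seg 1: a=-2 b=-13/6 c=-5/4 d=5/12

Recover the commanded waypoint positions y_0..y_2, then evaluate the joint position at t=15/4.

y_0=-3 y_1=-2 y_2=-5
S(15/4) = -1063/256

y_0 = S_0(0) = a_0 = -3
y_1 = S_1(0) = a_1 = -2
y_2 = S_1(1) = -5
t_q=15/4 is in segment 1 (τ=3/4); S_1(τ)=-1063/256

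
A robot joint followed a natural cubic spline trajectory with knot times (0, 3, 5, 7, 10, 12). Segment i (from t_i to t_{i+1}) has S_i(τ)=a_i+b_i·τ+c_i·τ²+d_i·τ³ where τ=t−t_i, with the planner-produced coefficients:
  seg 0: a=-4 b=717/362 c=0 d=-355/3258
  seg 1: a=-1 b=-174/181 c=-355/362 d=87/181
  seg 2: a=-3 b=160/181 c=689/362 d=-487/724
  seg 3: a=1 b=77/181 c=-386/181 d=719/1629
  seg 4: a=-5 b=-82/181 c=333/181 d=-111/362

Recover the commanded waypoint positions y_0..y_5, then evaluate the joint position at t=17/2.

y_0 = S_0(0) = a_0 = -4
y_1 = S_1(0) = a_1 = -1
y_2 = S_2(0) = a_2 = -3
y_3 = S_3(0) = a_3 = 1
y_4 = S_4(0) = a_4 = -5
y_5 = S_4(2) = -1
t_q=17/2 is in segment 3 (τ=3/2); S_3(τ)=-2419/1448

y_0=-4 y_1=-1 y_2=-3 y_3=1 y_4=-5 y_5=-1
S(17/2) = -2419/1448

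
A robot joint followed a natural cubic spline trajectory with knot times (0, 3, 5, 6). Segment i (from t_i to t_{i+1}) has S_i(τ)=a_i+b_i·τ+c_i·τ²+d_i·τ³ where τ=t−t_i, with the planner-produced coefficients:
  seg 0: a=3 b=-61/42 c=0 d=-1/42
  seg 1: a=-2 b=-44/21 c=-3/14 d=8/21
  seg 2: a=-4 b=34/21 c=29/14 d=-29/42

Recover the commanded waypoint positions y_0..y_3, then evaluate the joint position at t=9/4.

y_0 = S_0(0) = a_0 = 3
y_1 = S_1(0) = a_1 = -2
y_2 = S_2(0) = a_2 = -4
y_3 = S_2(1) = -1
t_q=9/4 is in segment 0 (τ=9/4); S_0(τ)=-69/128

y_0=3 y_1=-2 y_2=-4 y_3=-1
S(9/4) = -69/128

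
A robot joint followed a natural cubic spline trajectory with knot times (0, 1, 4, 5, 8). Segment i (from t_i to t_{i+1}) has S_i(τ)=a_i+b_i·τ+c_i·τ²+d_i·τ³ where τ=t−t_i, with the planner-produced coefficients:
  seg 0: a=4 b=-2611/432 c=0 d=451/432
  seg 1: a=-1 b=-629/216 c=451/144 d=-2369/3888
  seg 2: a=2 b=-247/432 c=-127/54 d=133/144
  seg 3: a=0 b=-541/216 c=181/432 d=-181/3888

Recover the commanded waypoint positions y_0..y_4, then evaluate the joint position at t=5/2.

y_0 = S_0(0) = a_0 = 4
y_1 = S_1(0) = a_1 = -1
y_2 = S_2(0) = a_2 = 2
y_3 = S_3(0) = a_3 = 0
y_4 = S_3(3) = -5
t_q=5/2 is in segment 1 (τ=3/2); S_1(τ)=-145/384

y_0=4 y_1=-1 y_2=2 y_3=0 y_4=-5
S(5/2) = -145/384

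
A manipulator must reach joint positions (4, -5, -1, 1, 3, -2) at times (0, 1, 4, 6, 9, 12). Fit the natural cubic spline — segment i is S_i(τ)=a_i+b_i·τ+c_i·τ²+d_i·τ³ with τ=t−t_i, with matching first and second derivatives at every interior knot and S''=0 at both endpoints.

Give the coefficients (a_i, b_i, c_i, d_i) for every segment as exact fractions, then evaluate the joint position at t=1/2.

  seg 0: a=4 b=-26192/2499 c=0 d=3701/2499
  seg 1: a=-5 b=-15089/2499 c=3701/833 d=-14888/22491
  seg 2: a=-1 b=6865/2499 c=-3785/2499 d=267/833
  seg 3: a=1 b=191/357 c=1021/2499 d=-2734/22491
  seg 4: a=3 b=-739/2499 c=-571/833 d=571/7497
S(1/2) = -7033/6664

Δ: Δ0=-9, Δ1=4/3, Δ2=1, Δ3=2/3, Δ4=-5/3
row 1: diag=8, rhs=62; c'=3/8, d'=31/4
row 2: denom=10−3·3/8=71/8; d'=(-2−3·31/4)/(71/8)=-202/71
row 3: denom=10−2·16/71=678/71; d'=(-2−2·-202/71)/(678/71)=131/339
row 4: denom=12−3·71/226=2499/226; d'=(-14−3·131/339)/(2499/226)=-1142/833
back: M4=-1142/833
back: M3=131/339−71/226·-1142/833=2042/2499
back: M2=-202/71−16/71·2042/2499=-7570/2499
back: M1=31/4−3/8·-7570/2499=7402/833
M: M0=0, M1=7402/833, M2=-7570/2499, M3=2042/2499, M4=-1142/833, M5=0
seg 0: a=4, c=M0/2=0, d=(M1−M0)/(6·1)=3701/2499, b=Δ0−h0·(2M0+M1)/6=-26192/2499
seg 1: a=-5, c=M1/2=3701/833, d=(M2−M1)/(6·3)=-14888/22491, b=Δ1−h1·(2M1+M2)/6=-15089/2499
seg 2: a=-1, c=M2/2=-3785/2499, d=(M3−M2)/(6·2)=267/833, b=Δ2−h2·(2M2+M3)/6=6865/2499
seg 3: a=1, c=M3/2=1021/2499, d=(M4−M3)/(6·3)=-2734/22491, b=Δ3−h3·(2M3+M4)/6=191/357
seg 4: a=3, c=M4/2=-571/833, d=(M5−M4)/(6·3)=571/7497, b=Δ4−h4·(2M4+M5)/6=-739/2499
t_q=1/2 → seg 0, τ=1/2; S=4+-26192/2499·τ+0·τ²+3701/2499·τ³=-7033/6664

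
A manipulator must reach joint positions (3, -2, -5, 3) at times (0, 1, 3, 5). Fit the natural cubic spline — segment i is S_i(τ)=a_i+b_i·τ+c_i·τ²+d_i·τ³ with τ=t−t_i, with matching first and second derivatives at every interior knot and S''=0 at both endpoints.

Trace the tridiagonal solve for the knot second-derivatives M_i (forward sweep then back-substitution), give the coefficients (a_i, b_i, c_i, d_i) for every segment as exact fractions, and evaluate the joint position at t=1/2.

  seg 0: a=3 b=-237/44 c=0 d=17/44
  seg 1: a=-2 b=-93/22 c=51/44 d=9/88
  seg 2: a=-5 b=18/11 c=39/22 d=-13/44
S(1/2) = 125/352

Δ: Δ0=-5, Δ1=-3/2, Δ2=4
row 1: diag=6, rhs=21; c'=1/3, d'=7/2
row 2: denom=8−2·1/3=22/3; d'=(33−2·7/2)/(22/3)=39/11
back: M2=39/11
back: M1=7/2−1/3·39/11=51/22
M: M0=0, M1=51/22, M2=39/11, M3=0
seg 0: a=3, c=M0/2=0, d=(M1−M0)/(6·1)=17/44, b=Δ0−h0·(2M0+M1)/6=-237/44
seg 1: a=-2, c=M1/2=51/44, d=(M2−M1)/(6·2)=9/88, b=Δ1−h1·(2M1+M2)/6=-93/22
seg 2: a=-5, c=M2/2=39/22, d=(M3−M2)/(6·2)=-13/44, b=Δ2−h2·(2M2+M3)/6=18/11
t_q=1/2 → seg 0, τ=1/2; S=3+-237/44·τ+0·τ²+17/44·τ³=125/352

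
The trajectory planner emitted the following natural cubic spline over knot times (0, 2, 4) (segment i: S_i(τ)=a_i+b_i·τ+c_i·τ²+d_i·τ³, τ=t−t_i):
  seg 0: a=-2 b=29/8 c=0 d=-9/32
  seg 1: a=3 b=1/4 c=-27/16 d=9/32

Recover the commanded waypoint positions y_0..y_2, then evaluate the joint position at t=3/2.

y_0=-2 y_1=3 y_2=-1
S(3/2) = 637/256

y_0 = S_0(0) = a_0 = -2
y_1 = S_1(0) = a_1 = 3
y_2 = S_1(2) = -1
t_q=3/2 is in segment 0 (τ=3/2); S_0(τ)=637/256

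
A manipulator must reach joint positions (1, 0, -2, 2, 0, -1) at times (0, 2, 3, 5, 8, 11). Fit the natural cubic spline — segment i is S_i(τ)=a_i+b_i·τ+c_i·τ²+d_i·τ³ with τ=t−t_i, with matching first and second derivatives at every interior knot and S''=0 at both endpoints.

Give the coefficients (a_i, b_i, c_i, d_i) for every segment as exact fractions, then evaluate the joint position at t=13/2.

  seg 0: a=1 b=717/2398 c=0 d=-479/2398
  seg 1: a=0 b=-5031/2398 c=-1437/1199 d=3109/2398
  seg 2: a=-2 b=-66/109 c=6453/2398 d=-3329/4796
  seg 3: a=2 b=2193/1199 c=-1767/1199 d=6926/32373
  seg 4: a=0 b=-1483/1199 c=1625/3597 d=-1625/32373
S(13/2) = 5155/2398

Δ: Δ0=-1/2, Δ1=-2, Δ2=2, Δ3=-2/3, Δ4=-1/3
row 1: diag=6, rhs=-9; c'=1/6, d'=-3/2
row 2: denom=6−1·1/6=35/6; d'=(24−1·-3/2)/(35/6)=153/35
row 3: denom=10−2·12/35=326/35; d'=(-16−2·153/35)/(326/35)=-433/163
row 4: denom=12−3·105/326=3597/326; d'=(2−3·-433/163)/(3597/326)=3250/3597
back: M4=3250/3597
back: M3=-433/163−105/326·3250/3597=-3534/1199
back: M2=153/35−12/35·-3534/1199=6453/1199
back: M1=-3/2−1/6·6453/1199=-2874/1199
M: M0=0, M1=-2874/1199, M2=6453/1199, M3=-3534/1199, M4=3250/3597, M5=0
seg 0: a=1, c=M0/2=0, d=(M1−M0)/(6·2)=-479/2398, b=Δ0−h0·(2M0+M1)/6=717/2398
seg 1: a=0, c=M1/2=-1437/1199, d=(M2−M1)/(6·1)=3109/2398, b=Δ1−h1·(2M1+M2)/6=-5031/2398
seg 2: a=-2, c=M2/2=6453/2398, d=(M3−M2)/(6·2)=-3329/4796, b=Δ2−h2·(2M2+M3)/6=-66/109
seg 3: a=2, c=M3/2=-1767/1199, d=(M4−M3)/(6·3)=6926/32373, b=Δ3−h3·(2M3+M4)/6=2193/1199
seg 4: a=0, c=M4/2=1625/3597, d=(M5−M4)/(6·3)=-1625/32373, b=Δ4−h4·(2M4+M5)/6=-1483/1199
t_q=13/2 → seg 3, τ=3/2; S=2+2193/1199·τ+-1767/1199·τ²+6926/32373·τ³=5155/2398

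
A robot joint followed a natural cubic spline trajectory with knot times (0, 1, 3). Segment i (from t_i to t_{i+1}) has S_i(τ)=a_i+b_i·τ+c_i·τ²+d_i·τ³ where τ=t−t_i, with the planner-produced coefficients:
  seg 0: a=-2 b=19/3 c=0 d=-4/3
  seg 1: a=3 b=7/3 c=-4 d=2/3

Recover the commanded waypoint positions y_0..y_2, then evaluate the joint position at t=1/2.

y_0 = S_0(0) = a_0 = -2
y_1 = S_1(0) = a_1 = 3
y_2 = S_1(2) = -3
t_q=1/2 is in segment 0 (τ=1/2); S_0(τ)=1

y_0=-2 y_1=3 y_2=-3
S(1/2) = 1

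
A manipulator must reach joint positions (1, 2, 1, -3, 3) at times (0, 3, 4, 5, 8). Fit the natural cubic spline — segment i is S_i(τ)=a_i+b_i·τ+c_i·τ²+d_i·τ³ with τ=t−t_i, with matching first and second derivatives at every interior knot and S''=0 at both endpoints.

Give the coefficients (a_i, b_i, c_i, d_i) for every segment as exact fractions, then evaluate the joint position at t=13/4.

  seg 0: a=1 b=19/40 c=0 d=-17/1080
  seg 1: a=2 b=1/20 c=-17/120 d=-109/120
  seg 2: a=1 b=-71/24 c=-43/15 d=73/40
  seg 3: a=-3 b=-193/60 c=313/120 d=-313/1080
S(13/4) = 5093/2560

Δ: Δ0=1/3, Δ1=-1, Δ2=-4, Δ3=2
row 1: diag=8, rhs=-8; c'=1/8, d'=-1
row 2: denom=4−1·1/8=31/8; d'=(-18−1·-1)/(31/8)=-136/31
row 3: denom=8−1·8/31=240/31; d'=(36−1·-136/31)/(240/31)=313/60
back: M3=313/60
back: M2=-136/31−8/31·313/60=-86/15
back: M1=-1−1/8·-86/15=-17/60
M: M0=0, M1=-17/60, M2=-86/15, M3=313/60, M4=0
seg 0: a=1, c=M0/2=0, d=(M1−M0)/(6·3)=-17/1080, b=Δ0−h0·(2M0+M1)/6=19/40
seg 1: a=2, c=M1/2=-17/120, d=(M2−M1)/(6·1)=-109/120, b=Δ1−h1·(2M1+M2)/6=1/20
seg 2: a=1, c=M2/2=-43/15, d=(M3−M2)/(6·1)=73/40, b=Δ2−h2·(2M2+M3)/6=-71/24
seg 3: a=-3, c=M3/2=313/120, d=(M4−M3)/(6·3)=-313/1080, b=Δ3−h3·(2M3+M4)/6=-193/60
t_q=13/4 → seg 1, τ=1/4; S=2+1/20·τ+-17/120·τ²+-109/120·τ³=5093/2560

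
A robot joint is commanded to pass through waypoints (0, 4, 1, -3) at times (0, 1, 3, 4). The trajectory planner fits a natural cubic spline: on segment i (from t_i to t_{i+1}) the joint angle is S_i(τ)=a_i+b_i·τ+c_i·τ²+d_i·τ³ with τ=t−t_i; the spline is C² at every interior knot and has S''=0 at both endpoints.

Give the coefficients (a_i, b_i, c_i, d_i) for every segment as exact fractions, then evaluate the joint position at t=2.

Δ: Δ0=4, Δ1=-3/2, Δ2=-4
row 1: diag=6, rhs=-33; c'=1/3, d'=-11/2
row 2: denom=6−2·1/3=16/3; d'=(-15−2·-11/2)/(16/3)=-3/4
back: M2=-3/4
back: M1=-11/2−1/3·-3/4=-21/4
M: M0=0, M1=-21/4, M2=-3/4, M3=0
seg 0: a=0, c=M0/2=0, d=(M1−M0)/(6·1)=-7/8, b=Δ0−h0·(2M0+M1)/6=39/8
seg 1: a=4, c=M1/2=-21/8, d=(M2−M1)/(6·2)=3/8, b=Δ1−h1·(2M1+M2)/6=9/4
seg 2: a=1, c=M2/2=-3/8, d=(M3−M2)/(6·1)=1/8, b=Δ2−h2·(2M2+M3)/6=-15/4
t_q=2 → seg 1, τ=1; S=4+9/4·τ+-21/8·τ²+3/8·τ³=4

  seg 0: a=0 b=39/8 c=0 d=-7/8
  seg 1: a=4 b=9/4 c=-21/8 d=3/8
  seg 2: a=1 b=-15/4 c=-3/8 d=1/8
S(2) = 4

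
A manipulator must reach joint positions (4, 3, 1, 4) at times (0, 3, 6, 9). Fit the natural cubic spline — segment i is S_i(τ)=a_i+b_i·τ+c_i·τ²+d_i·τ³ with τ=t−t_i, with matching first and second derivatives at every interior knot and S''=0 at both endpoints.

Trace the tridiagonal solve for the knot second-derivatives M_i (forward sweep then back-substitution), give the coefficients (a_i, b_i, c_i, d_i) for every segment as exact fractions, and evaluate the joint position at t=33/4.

Δ: Δ0=-1/3, Δ1=-2/3, Δ2=1
row 1: diag=12, rhs=-2; c'=1/4, d'=-1/6
row 2: denom=12−3·1/4=45/4; d'=(10−3·-1/6)/(45/4)=14/15
back: M2=14/15
back: M1=-1/6−1/4·14/15=-2/5
M: M0=0, M1=-2/5, M2=14/15, M3=0
seg 0: a=4, c=M0/2=0, d=(M1−M0)/(6·3)=-1/45, b=Δ0−h0·(2M0+M1)/6=-2/15
seg 1: a=3, c=M1/2=-1/5, d=(M2−M1)/(6·3)=2/27, b=Δ1−h1·(2M1+M2)/6=-11/15
seg 2: a=1, c=M2/2=7/15, d=(M3−M2)/(6·3)=-7/135, b=Δ2−h2·(2M2+M3)/6=1/15
t_q=33/4 → seg 2, τ=9/4; S=1+1/15·τ+7/15·τ²+-7/135·τ³=187/64

  seg 0: a=4 b=-2/15 c=0 d=-1/45
  seg 1: a=3 b=-11/15 c=-1/5 d=2/27
  seg 2: a=1 b=1/15 c=7/15 d=-7/135
S(33/4) = 187/64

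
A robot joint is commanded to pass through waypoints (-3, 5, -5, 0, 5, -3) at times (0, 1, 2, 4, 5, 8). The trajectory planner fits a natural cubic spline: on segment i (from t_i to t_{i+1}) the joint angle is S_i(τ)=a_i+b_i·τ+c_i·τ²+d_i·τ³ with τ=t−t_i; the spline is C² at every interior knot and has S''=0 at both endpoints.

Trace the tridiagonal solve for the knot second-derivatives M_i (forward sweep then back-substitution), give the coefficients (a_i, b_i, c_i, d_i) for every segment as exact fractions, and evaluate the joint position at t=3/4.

  seg 0: a=-3 b=75937/5718 c=0 d=-30193/5718
  seg 1: a=5 b=-7321/2859 c=-30193/1906 d=48041/5718
  seg 2: a=-5 b=-51677/5718 c=8924/953 d=-10279/5718
  seg 3: a=0 b=39151/5718 c=-1355/953 d=-2431/5718
  seg 4: a=5 b=7799/2859 c=-5141/1906 d=5141/17154
S(3/4) = 577303/121984

Δ: Δ0=8, Δ1=-10, Δ2=5/2, Δ3=5, Δ4=-8/3
row 1: diag=4, rhs=-108; c'=1/4, d'=-27
row 2: denom=6−1·1/4=23/4; d'=(75−1·-27)/(23/4)=408/23
row 3: denom=6−2·8/23=122/23; d'=(15−2·408/23)/(122/23)=-471/122
row 4: denom=8−1·23/122=953/122; d'=(-46−1·-471/122)/(953/122)=-5141/953
back: M4=-5141/953
back: M3=-471/122−23/122·-5141/953=-2710/953
back: M2=408/23−8/23·-2710/953=17848/953
back: M1=-27−1/4·17848/953=-30193/953
M: M0=0, M1=-30193/953, M2=17848/953, M3=-2710/953, M4=-5141/953, M5=0
seg 0: a=-3, c=M0/2=0, d=(M1−M0)/(6·1)=-30193/5718, b=Δ0−h0·(2M0+M1)/6=75937/5718
seg 1: a=5, c=M1/2=-30193/1906, d=(M2−M1)/(6·1)=48041/5718, b=Δ1−h1·(2M1+M2)/6=-7321/2859
seg 2: a=-5, c=M2/2=8924/953, d=(M3−M2)/(6·2)=-10279/5718, b=Δ2−h2·(2M2+M3)/6=-51677/5718
seg 3: a=0, c=M3/2=-1355/953, d=(M4−M3)/(6·1)=-2431/5718, b=Δ3−h3·(2M3+M4)/6=39151/5718
seg 4: a=5, c=M4/2=-5141/1906, d=(M5−M4)/(6·3)=5141/17154, b=Δ4−h4·(2M4+M5)/6=7799/2859
t_q=3/4 → seg 0, τ=3/4; S=-3+75937/5718·τ+0·τ²+-30193/5718·τ³=577303/121984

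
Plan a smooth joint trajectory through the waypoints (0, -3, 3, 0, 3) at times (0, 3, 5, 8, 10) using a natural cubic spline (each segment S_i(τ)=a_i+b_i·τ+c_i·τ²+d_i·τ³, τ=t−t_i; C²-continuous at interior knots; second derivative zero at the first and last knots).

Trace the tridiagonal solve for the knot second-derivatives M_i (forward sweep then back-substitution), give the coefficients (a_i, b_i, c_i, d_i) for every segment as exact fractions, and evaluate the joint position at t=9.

  seg 0: a=0 b=-749/290 c=0 d=51/290
  seg 1: a=-3 b=314/145 c=459/290 d=-169/290
  seg 2: a=3 b=218/145 c=-111/58 d=313/870
  seg 3: a=0 b=-77/290 c=192/145 d=-32/145
S(9) = 243/290

Δ: Δ0=-1, Δ1=3, Δ2=-1, Δ3=3/2
row 1: diag=10, rhs=24; c'=1/5, d'=12/5
row 2: denom=10−2·1/5=48/5; d'=(-24−2·12/5)/(48/5)=-3
row 3: denom=10−3·5/16=145/16; d'=(15−3·-3)/(145/16)=384/145
back: M3=384/145
back: M2=-3−5/16·384/145=-111/29
back: M1=12/5−1/5·-111/29=459/145
M: M0=0, M1=459/145, M2=-111/29, M3=384/145, M4=0
seg 0: a=0, c=M0/2=0, d=(M1−M0)/(6·3)=51/290, b=Δ0−h0·(2M0+M1)/6=-749/290
seg 1: a=-3, c=M1/2=459/290, d=(M2−M1)/(6·2)=-169/290, b=Δ1−h1·(2M1+M2)/6=314/145
seg 2: a=3, c=M2/2=-111/58, d=(M3−M2)/(6·3)=313/870, b=Δ2−h2·(2M2+M3)/6=218/145
seg 3: a=0, c=M3/2=192/145, d=(M4−M3)/(6·2)=-32/145, b=Δ3−h3·(2M3+M4)/6=-77/290
t_q=9 → seg 3, τ=1; S=0+-77/290·τ+192/145·τ²+-32/145·τ³=243/290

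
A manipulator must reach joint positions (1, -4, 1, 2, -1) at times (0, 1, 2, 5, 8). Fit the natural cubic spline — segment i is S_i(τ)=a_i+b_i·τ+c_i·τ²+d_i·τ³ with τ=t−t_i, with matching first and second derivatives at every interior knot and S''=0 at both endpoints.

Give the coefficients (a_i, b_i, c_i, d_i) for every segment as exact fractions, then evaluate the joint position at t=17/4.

Δ: Δ0=-5, Δ1=5, Δ2=1/3, Δ3=-1
row 1: diag=4, rhs=60; c'=1/4, d'=15
row 2: denom=8−1·1/4=31/4; d'=(-28−1·15)/(31/4)=-172/31
row 3: denom=12−3·12/31=336/31; d'=(-8−3·-172/31)/(336/31)=67/84
back: M3=67/84
back: M2=-172/31−12/31·67/84=-41/7
back: M1=15−1/4·-41/7=461/28
M: M0=0, M1=461/28, M2=-41/7, M3=67/84, M4=0
seg 0: a=1, c=M0/2=0, d=(M1−M0)/(6·1)=461/168, b=Δ0−h0·(2M0+M1)/6=-1301/168
seg 1: a=-4, c=M1/2=461/56, d=(M2−M1)/(6·1)=-625/168, b=Δ1−h1·(2M1+M2)/6=41/84
seg 2: a=1, c=M2/2=-41/14, d=(M3−M2)/(6·3)=559/1512, b=Δ2−h2·(2M2+M3)/6=139/24
seg 3: a=2, c=M3/2=67/168, d=(M4−M3)/(6·3)=-67/1512, b=Δ3−h3·(2M3+M4)/6=-151/84
t_q=17/4 → seg 2, τ=9/4; S=1+139/24·τ+-41/14·τ²+559/1512·τ³=12245/3584

  seg 0: a=1 b=-1301/168 c=0 d=461/168
  seg 1: a=-4 b=41/84 c=461/56 d=-625/168
  seg 2: a=1 b=139/24 c=-41/14 d=559/1512
  seg 3: a=2 b=-151/84 c=67/168 d=-67/1512
S(17/4) = 12245/3584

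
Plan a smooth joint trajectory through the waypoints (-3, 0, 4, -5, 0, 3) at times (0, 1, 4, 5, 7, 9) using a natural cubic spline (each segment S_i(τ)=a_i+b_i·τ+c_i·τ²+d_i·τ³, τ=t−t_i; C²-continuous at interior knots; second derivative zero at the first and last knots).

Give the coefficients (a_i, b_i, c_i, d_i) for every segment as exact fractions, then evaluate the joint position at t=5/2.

Δ: Δ0=3, Δ1=4/3, Δ2=-9, Δ3=5/2, Δ4=3/2
row 1: diag=8, rhs=-10; c'=3/8, d'=-5/4
row 2: denom=8−3·3/8=55/8; d'=(-62−3·-5/4)/(55/8)=-466/55
row 3: denom=6−1·8/55=322/55; d'=(69−1·-466/55)/(322/55)=4261/322
row 4: denom=8−2·55/161=1178/161; d'=(-6−2·4261/322)/(1178/161)=-5227/1178
back: M4=-5227/1178
back: M3=4261/322−55/161·-5227/1178=8687/589
back: M2=-466/55−8/55·8687/589=-6254/589
back: M1=-5/4−3/8·-6254/589=1609/589
M: M0=0, M1=1609/589, M2=-6254/589, M3=8687/589, M4=-5227/1178, M5=0
seg 0: a=-3, c=M0/2=0, d=(M1−M0)/(6·1)=1609/3534, b=Δ0−h0·(2M0+M1)/6=8993/3534
seg 1: a=0, c=M1/2=1609/1178, d=(M2−M1)/(6·3)=-2621/3534, b=Δ1−h1·(2M1+M2)/6=6910/1767
seg 2: a=4, c=M2/2=-3127/589, d=(M3−M2)/(6·1)=14941/3534, b=Δ2−h2·(2M2+M3)/6=-27985/3534
seg 3: a=-5, c=M3/2=8687/1178, d=(M4−M3)/(6·2)=-22601/14136, b=Δ3−h3·(2M3+M4)/6=-10343/1767
seg 4: a=0, c=M4/2=-5227/2356, d=(M5−M4)/(6·2)=5227/14136, b=Δ4−h4·(2M4+M5)/6=15755/3534
t_q=5/2 → seg 1, τ=3/2; S=0+6910/1767·τ+1609/1178·τ²+-2621/3534·τ³=60653/9424

  seg 0: a=-3 b=8993/3534 c=0 d=1609/3534
  seg 1: a=0 b=6910/1767 c=1609/1178 d=-2621/3534
  seg 2: a=4 b=-27985/3534 c=-3127/589 d=14941/3534
  seg 3: a=-5 b=-10343/1767 c=8687/1178 d=-22601/14136
  seg 4: a=0 b=15755/3534 c=-5227/2356 d=5227/14136
S(5/2) = 60653/9424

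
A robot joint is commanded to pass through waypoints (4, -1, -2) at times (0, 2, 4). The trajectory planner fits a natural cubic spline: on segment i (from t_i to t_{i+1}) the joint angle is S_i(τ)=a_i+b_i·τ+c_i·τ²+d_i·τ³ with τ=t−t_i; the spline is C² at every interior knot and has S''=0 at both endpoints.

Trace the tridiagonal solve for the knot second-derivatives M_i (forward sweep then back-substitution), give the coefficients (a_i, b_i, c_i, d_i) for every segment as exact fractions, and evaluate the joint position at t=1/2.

Δ: Δ0=-5/2, Δ1=-1/2
row 1: diag=8, rhs=12; c'=1/4, d'=3/2
back: M1=3/2
M: M0=0, M1=3/2, M2=0
seg 0: a=4, c=M0/2=0, d=(M1−M0)/(6·2)=1/8, b=Δ0−h0·(2M0+M1)/6=-3
seg 1: a=-1, c=M1/2=3/4, d=(M2−M1)/(6·2)=-1/8, b=Δ1−h1·(2M1+M2)/6=-3/2
t_q=1/2 → seg 0, τ=1/2; S=4+-3·τ+0·τ²+1/8·τ³=161/64

  seg 0: a=4 b=-3 c=0 d=1/8
  seg 1: a=-1 b=-3/2 c=3/4 d=-1/8
S(1/2) = 161/64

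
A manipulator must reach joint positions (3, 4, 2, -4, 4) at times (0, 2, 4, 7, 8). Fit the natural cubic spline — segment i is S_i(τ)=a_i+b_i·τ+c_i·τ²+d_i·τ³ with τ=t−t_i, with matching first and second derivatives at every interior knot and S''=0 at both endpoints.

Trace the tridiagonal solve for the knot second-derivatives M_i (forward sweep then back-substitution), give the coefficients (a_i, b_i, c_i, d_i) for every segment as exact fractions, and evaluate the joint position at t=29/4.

Δ: Δ0=1/2, Δ1=-1, Δ2=-2, Δ3=8
row 1: diag=8, rhs=-9; c'=1/4, d'=-9/8
row 2: denom=10−2·1/4=19/2; d'=(-6−2·-9/8)/(19/2)=-15/38
row 3: denom=8−3·6/19=134/19; d'=(60−3·-15/38)/(134/19)=2325/268
back: M3=2325/268
back: M2=-15/38−6/19·2325/268=-210/67
back: M1=-9/8−1/4·-210/67=-183/536
M: M0=0, M1=-183/536, M2=-210/67, M3=2325/268, M4=0
seg 0: a=3, c=M0/2=0, d=(M1−M0)/(6·2)=-61/2144, b=Δ0−h0·(2M0+M1)/6=329/536
seg 1: a=4, c=M1/2=-183/1072, d=(M2−M1)/(6·2)=-499/2144, b=Δ1−h1·(2M1+M2)/6=73/268
seg 2: a=2, c=M2/2=-105/67, d=(M3−M2)/(6·3)=1055/1608, b=Δ2−h2·(2M2+M3)/6=-1717/536
seg 3: a=-4, c=M3/2=2325/536, d=(M4−M3)/(6·1)=-775/536, b=Δ3−h3·(2M3+M4)/6=1369/268
t_q=29/4 → seg 3, τ=1/4; S=-4+1369/268·τ+2325/536·τ²+-775/536·τ³=-84883/34304

  seg 0: a=3 b=329/536 c=0 d=-61/2144
  seg 1: a=4 b=73/268 c=-183/1072 d=-499/2144
  seg 2: a=2 b=-1717/536 c=-105/67 d=1055/1608
  seg 3: a=-4 b=1369/268 c=2325/536 d=-775/536
S(29/4) = -84883/34304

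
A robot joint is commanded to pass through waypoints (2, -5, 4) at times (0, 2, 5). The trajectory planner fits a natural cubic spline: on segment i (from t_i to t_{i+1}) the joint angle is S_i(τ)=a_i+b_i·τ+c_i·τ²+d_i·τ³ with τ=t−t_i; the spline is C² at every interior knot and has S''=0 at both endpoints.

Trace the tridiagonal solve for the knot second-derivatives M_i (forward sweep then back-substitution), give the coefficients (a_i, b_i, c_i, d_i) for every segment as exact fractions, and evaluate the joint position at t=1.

  seg 0: a=2 b=-24/5 c=0 d=13/40
  seg 1: a=-5 b=-9/10 c=39/20 d=-13/60
S(1) = -99/40

Δ: Δ0=-7/2, Δ1=3
row 1: diag=10, rhs=39; c'=3/10, d'=39/10
back: M1=39/10
M: M0=0, M1=39/10, M2=0
seg 0: a=2, c=M0/2=0, d=(M1−M0)/(6·2)=13/40, b=Δ0−h0·(2M0+M1)/6=-24/5
seg 1: a=-5, c=M1/2=39/20, d=(M2−M1)/(6·3)=-13/60, b=Δ1−h1·(2M1+M2)/6=-9/10
t_q=1 → seg 0, τ=1; S=2+-24/5·τ+0·τ²+13/40·τ³=-99/40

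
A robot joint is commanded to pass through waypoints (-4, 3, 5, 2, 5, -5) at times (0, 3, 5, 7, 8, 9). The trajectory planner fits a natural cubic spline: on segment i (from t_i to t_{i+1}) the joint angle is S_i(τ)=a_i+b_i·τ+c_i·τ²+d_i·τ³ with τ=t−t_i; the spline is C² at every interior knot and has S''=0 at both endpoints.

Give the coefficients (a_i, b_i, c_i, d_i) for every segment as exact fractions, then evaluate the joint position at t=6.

  seg 0: a=-4 b=10981/4764 c=0 d=5/1588
  seg 1: a=3 b=5693/2382 c=45/1588 d=-1723/4764
  seg 2: a=5 b=-4375/2382 c=-3401/1588 d=11005/9528
  seg 3: a=2 b=4117/1191 c=1901/397 d=-6247/1191
  seg 4: a=5 b=-3218/1191 c=-4346/397 d=4346/1191
S(6) = 6913/3176

Δ: Δ0=7/3, Δ1=1, Δ2=-3/2, Δ3=3, Δ4=-10
row 1: diag=10, rhs=-8; c'=1/5, d'=-4/5
row 2: denom=8−2·1/5=38/5; d'=(-15−2·-4/5)/(38/5)=-67/38
row 3: denom=6−2·5/19=104/19; d'=(27−2·-67/38)/(104/19)=145/26
row 4: denom=4−1·19/104=397/104; d'=(-78−1·145/26)/(397/104)=-8692/397
back: M4=-8692/397
back: M3=145/26−19/104·-8692/397=3802/397
back: M2=-67/38−5/19·3802/397=-3401/794
back: M1=-4/5−1/5·-3401/794=45/794
M: M0=0, M1=45/794, M2=-3401/794, M3=3802/397, M4=-8692/397, M5=0
seg 0: a=-4, c=M0/2=0, d=(M1−M0)/(6·3)=5/1588, b=Δ0−h0·(2M0+M1)/6=10981/4764
seg 1: a=3, c=M1/2=45/1588, d=(M2−M1)/(6·2)=-1723/4764, b=Δ1−h1·(2M1+M2)/6=5693/2382
seg 2: a=5, c=M2/2=-3401/1588, d=(M3−M2)/(6·2)=11005/9528, b=Δ2−h2·(2M2+M3)/6=-4375/2382
seg 3: a=2, c=M3/2=1901/397, d=(M4−M3)/(6·1)=-6247/1191, b=Δ3−h3·(2M3+M4)/6=4117/1191
seg 4: a=5, c=M4/2=-4346/397, d=(M5−M4)/(6·1)=4346/1191, b=Δ4−h4·(2M4+M5)/6=-3218/1191
t_q=6 → seg 2, τ=1; S=5+-4375/2382·τ+-3401/1588·τ²+11005/9528·τ³=6913/3176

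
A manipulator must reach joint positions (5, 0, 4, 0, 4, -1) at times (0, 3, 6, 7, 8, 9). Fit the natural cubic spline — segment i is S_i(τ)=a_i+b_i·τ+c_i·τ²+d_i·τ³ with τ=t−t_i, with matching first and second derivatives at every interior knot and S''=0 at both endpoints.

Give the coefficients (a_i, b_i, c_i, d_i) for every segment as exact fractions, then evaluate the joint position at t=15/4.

  seg 0: a=5 b=-4228/1257 c=0 d=79/419
  seg 1: a=0 b=2171/1257 c=711/419 d=-766/1257
  seg 2: a=4 b=-5713/1257 c=-1587/419 d=5446/1257
  seg 3: a=0 b=1103/1257 c=3859/419 d=-7652/1257
  seg 4: a=4 b=1301/1257 c=-3793/419 d=3793/1257
S(15/4) = 26719/13408

Δ: Δ0=-5/3, Δ1=4/3, Δ2=-4, Δ3=4, Δ4=-5
row 1: diag=12, rhs=18; c'=1/4, d'=3/2
row 2: denom=8−3·1/4=29/4; d'=(-32−3·3/2)/(29/4)=-146/29
row 3: denom=4−1·4/29=112/29; d'=(48−1·-146/29)/(112/29)=769/56
row 4: denom=4−1·29/112=419/112; d'=(-54−1·769/56)/(419/112)=-7586/419
back: M4=-7586/419
back: M3=769/56−29/112·-7586/419=7718/419
back: M2=-146/29−4/29·7718/419=-3174/419
back: M1=3/2−1/4·-3174/419=1422/419
M: M0=0, M1=1422/419, M2=-3174/419, M3=7718/419, M4=-7586/419, M5=0
seg 0: a=5, c=M0/2=0, d=(M1−M0)/(6·3)=79/419, b=Δ0−h0·(2M0+M1)/6=-4228/1257
seg 1: a=0, c=M1/2=711/419, d=(M2−M1)/(6·3)=-766/1257, b=Δ1−h1·(2M1+M2)/6=2171/1257
seg 2: a=4, c=M2/2=-1587/419, d=(M3−M2)/(6·1)=5446/1257, b=Δ2−h2·(2M2+M3)/6=-5713/1257
seg 3: a=0, c=M3/2=3859/419, d=(M4−M3)/(6·1)=-7652/1257, b=Δ3−h3·(2M3+M4)/6=1103/1257
seg 4: a=4, c=M4/2=-3793/419, d=(M5−M4)/(6·1)=3793/1257, b=Δ4−h4·(2M4+M5)/6=1301/1257
t_q=15/4 → seg 1, τ=3/4; S=0+2171/1257·τ+711/419·τ²+-766/1257·τ³=26719/13408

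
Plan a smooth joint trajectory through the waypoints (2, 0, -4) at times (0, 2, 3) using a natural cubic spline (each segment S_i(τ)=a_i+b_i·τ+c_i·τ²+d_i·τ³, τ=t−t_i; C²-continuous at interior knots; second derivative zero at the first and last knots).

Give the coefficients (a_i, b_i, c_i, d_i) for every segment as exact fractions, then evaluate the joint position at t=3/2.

  seg 0: a=2 b=0 c=0 d=-1/4
  seg 1: a=0 b=-3 c=-3/2 d=1/2
S(3/2) = 37/32

Δ: Δ0=-1, Δ1=-4
row 1: diag=6, rhs=-18; c'=1/6, d'=-3
back: M1=-3
M: M0=0, M1=-3, M2=0
seg 0: a=2, c=M0/2=0, d=(M1−M0)/(6·2)=-1/4, b=Δ0−h0·(2M0+M1)/6=0
seg 1: a=0, c=M1/2=-3/2, d=(M2−M1)/(6·1)=1/2, b=Δ1−h1·(2M1+M2)/6=-3
t_q=3/2 → seg 0, τ=3/2; S=2+0·τ+0·τ²+-1/4·τ³=37/32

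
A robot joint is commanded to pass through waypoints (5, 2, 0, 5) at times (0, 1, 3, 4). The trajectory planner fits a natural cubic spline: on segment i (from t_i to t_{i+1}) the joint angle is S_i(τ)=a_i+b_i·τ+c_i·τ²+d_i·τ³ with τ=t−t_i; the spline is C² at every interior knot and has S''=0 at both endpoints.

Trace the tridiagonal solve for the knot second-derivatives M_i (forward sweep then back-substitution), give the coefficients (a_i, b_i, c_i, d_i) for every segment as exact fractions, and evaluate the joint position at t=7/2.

Δ: Δ0=-3, Δ1=-1, Δ2=5
row 1: diag=6, rhs=12; c'=1/3, d'=2
row 2: denom=6−2·1/3=16/3; d'=(36−2·2)/(16/3)=6
back: M2=6
back: M1=2−1/3·6=0
M: M0=0, M1=0, M2=6, M3=0
seg 0: a=5, c=M0/2=0, d=(M1−M0)/(6·1)=0, b=Δ0−h0·(2M0+M1)/6=-3
seg 1: a=2, c=M1/2=0, d=(M2−M1)/(6·2)=1/2, b=Δ1−h1·(2M1+M2)/6=-3
seg 2: a=0, c=M2/2=3, d=(M3−M2)/(6·1)=-1, b=Δ2−h2·(2M2+M3)/6=3
t_q=7/2 → seg 2, τ=1/2; S=0+3·τ+3·τ²+-1·τ³=17/8

  seg 0: a=5 b=-3 c=0 d=0
  seg 1: a=2 b=-3 c=0 d=1/2
  seg 2: a=0 b=3 c=3 d=-1
S(7/2) = 17/8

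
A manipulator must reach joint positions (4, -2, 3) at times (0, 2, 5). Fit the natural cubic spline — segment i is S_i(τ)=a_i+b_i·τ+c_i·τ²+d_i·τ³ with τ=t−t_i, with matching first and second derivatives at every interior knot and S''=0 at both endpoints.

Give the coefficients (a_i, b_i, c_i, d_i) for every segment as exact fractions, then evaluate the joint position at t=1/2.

  seg 0: a=4 b=-59/15 c=0 d=7/30
  seg 1: a=-2 b=-17/15 c=7/5 d=-7/45
S(1/2) = 33/16

Δ: Δ0=-3, Δ1=5/3
row 1: diag=10, rhs=28; c'=3/10, d'=14/5
back: M1=14/5
M: M0=0, M1=14/5, M2=0
seg 0: a=4, c=M0/2=0, d=(M1−M0)/(6·2)=7/30, b=Δ0−h0·(2M0+M1)/6=-59/15
seg 1: a=-2, c=M1/2=7/5, d=(M2−M1)/(6·3)=-7/45, b=Δ1−h1·(2M1+M2)/6=-17/15
t_q=1/2 → seg 0, τ=1/2; S=4+-59/15·τ+0·τ²+7/30·τ³=33/16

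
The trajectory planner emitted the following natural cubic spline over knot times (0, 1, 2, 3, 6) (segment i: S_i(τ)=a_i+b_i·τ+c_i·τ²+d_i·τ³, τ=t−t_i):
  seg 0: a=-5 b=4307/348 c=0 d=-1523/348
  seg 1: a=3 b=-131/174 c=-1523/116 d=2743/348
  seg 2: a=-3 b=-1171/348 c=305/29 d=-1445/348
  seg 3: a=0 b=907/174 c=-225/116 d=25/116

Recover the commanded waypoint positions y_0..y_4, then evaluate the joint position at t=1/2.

y_0 = S_0(0) = a_0 = -5
y_1 = S_1(0) = a_1 = 3
y_2 = S_2(0) = a_2 = -3
y_3 = S_3(0) = a_3 = 0
y_4 = S_3(3) = 4
t_q=1/2 is in segment 0 (τ=1/2); S_0(τ)=595/928

y_0=-5 y_1=3 y_2=-3 y_3=0 y_4=4
S(1/2) = 595/928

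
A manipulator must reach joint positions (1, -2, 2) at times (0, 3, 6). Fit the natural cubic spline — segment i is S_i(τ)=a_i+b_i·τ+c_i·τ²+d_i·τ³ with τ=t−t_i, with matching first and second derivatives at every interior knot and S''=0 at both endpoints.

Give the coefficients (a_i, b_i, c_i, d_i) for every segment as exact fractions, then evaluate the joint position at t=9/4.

  seg 0: a=1 b=-19/12 c=0 d=7/108
  seg 1: a=-2 b=1/6 c=7/12 d=-7/108
S(9/4) = -467/256

Δ: Δ0=-1, Δ1=4/3
row 1: diag=12, rhs=14; c'=1/4, d'=7/6
back: M1=7/6
M: M0=0, M1=7/6, M2=0
seg 0: a=1, c=M0/2=0, d=(M1−M0)/(6·3)=7/108, b=Δ0−h0·(2M0+M1)/6=-19/12
seg 1: a=-2, c=M1/2=7/12, d=(M2−M1)/(6·3)=-7/108, b=Δ1−h1·(2M1+M2)/6=1/6
t_q=9/4 → seg 0, τ=9/4; S=1+-19/12·τ+0·τ²+7/108·τ³=-467/256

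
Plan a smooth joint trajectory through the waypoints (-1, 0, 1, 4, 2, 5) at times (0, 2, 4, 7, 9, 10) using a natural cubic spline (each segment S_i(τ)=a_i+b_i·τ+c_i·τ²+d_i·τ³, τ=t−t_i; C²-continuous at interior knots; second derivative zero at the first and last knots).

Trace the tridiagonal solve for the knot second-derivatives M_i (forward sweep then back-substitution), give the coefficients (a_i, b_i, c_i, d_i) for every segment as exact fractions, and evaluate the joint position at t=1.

Δ: Δ0=1/2, Δ1=1/2, Δ2=1, Δ3=-1, Δ4=3
row 1: diag=8, rhs=0; c'=1/4, d'=0
row 2: denom=10−2·1/4=19/2; d'=(3−2·0)/(19/2)=6/19
row 3: denom=10−3·6/19=172/19; d'=(-12−3·6/19)/(172/19)=-123/86
row 4: denom=6−2·19/86=239/43; d'=(24−2·-123/86)/(239/43)=1155/239
back: M4=1155/239
back: M3=-123/86−19/86·1155/239=-597/239
back: M2=6/19−6/19·-597/239=264/239
back: M1=0−1/4·264/239=-66/239
M: M0=0, M1=-66/239, M2=264/239, M3=-597/239, M4=1155/239, M5=0
seg 0: a=-1, c=M0/2=0, d=(M1−M0)/(6·2)=-11/478, b=Δ0−h0·(2M0+M1)/6=283/478
seg 1: a=0, c=M1/2=-33/239, d=(M2−M1)/(6·2)=55/478, b=Δ1−h1·(2M1+M2)/6=151/478
seg 2: a=1, c=M2/2=132/239, d=(M3−M2)/(6·3)=-287/1434, b=Δ2−h2·(2M2+M3)/6=547/478
seg 3: a=4, c=M3/2=-597/478, d=(M4−M3)/(6·2)=146/239, b=Δ3−h3·(2M3+M4)/6=-226/239
seg 4: a=2, c=M4/2=1155/478, d=(M5−M4)/(6·1)=-385/478, b=Δ4−h4·(2M4+M5)/6=332/239
t_q=1 → seg 0, τ=1; S=-1+283/478·τ+0·τ²+-11/478·τ³=-103/239

  seg 0: a=-1 b=283/478 c=0 d=-11/478
  seg 1: a=0 b=151/478 c=-33/239 d=55/478
  seg 2: a=1 b=547/478 c=132/239 d=-287/1434
  seg 3: a=4 b=-226/239 c=-597/478 d=146/239
  seg 4: a=2 b=332/239 c=1155/478 d=-385/478
S(1) = -103/239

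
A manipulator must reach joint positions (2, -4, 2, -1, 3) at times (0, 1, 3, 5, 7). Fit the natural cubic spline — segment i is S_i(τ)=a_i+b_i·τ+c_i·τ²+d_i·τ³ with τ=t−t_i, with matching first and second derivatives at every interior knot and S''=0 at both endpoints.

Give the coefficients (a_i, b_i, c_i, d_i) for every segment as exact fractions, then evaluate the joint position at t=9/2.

Δ: Δ0=-6, Δ1=3, Δ2=-3/2, Δ3=2
row 1: diag=6, rhs=54; c'=1/3, d'=9
row 2: denom=8−2·1/3=22/3; d'=(-27−2·9)/(22/3)=-135/22
row 3: denom=8−2·3/11=82/11; d'=(21−2·-135/22)/(82/11)=183/41
back: M3=183/41
back: M2=-135/22−3/11·183/41=-603/82
back: M1=9−1/3·-603/82=939/82
M: M0=0, M1=939/82, M2=-603/82, M3=183/41, M4=0
seg 0: a=2, c=M0/2=0, d=(M1−M0)/(6·1)=313/164, b=Δ0−h0·(2M0+M1)/6=-1297/164
seg 1: a=-4, c=M1/2=939/164, d=(M2−M1)/(6·2)=-257/164, b=Δ1−h1·(2M1+M2)/6=-179/82
seg 2: a=2, c=M2/2=-603/164, d=(M3−M2)/(6·2)=323/328, b=Δ2−h2·(2M2+M3)/6=157/82
seg 3: a=-1, c=M3/2=183/82, d=(M4−M3)/(6·2)=-61/164, b=Δ3−h3·(2M3+M4)/6=-40/41
t_q=9/2 → seg 2, τ=3/2; S=2+157/82·τ+-603/164·τ²+323/328·τ³=-203/2624

  seg 0: a=2 b=-1297/164 c=0 d=313/164
  seg 1: a=-4 b=-179/82 c=939/164 d=-257/164
  seg 2: a=2 b=157/82 c=-603/164 d=323/328
  seg 3: a=-1 b=-40/41 c=183/82 d=-61/164
S(9/2) = -203/2624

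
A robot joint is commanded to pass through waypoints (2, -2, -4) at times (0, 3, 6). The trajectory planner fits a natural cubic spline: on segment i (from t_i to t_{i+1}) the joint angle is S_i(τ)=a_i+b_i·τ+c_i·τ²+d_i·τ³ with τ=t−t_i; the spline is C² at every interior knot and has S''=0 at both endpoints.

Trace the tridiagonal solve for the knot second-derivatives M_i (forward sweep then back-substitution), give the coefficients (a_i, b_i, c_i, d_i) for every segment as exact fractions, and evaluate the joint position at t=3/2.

  seg 0: a=2 b=-3/2 c=0 d=1/54
  seg 1: a=-2 b=-1 c=1/6 d=-1/54
S(3/2) = -3/16

Δ: Δ0=-4/3, Δ1=-2/3
row 1: diag=12, rhs=4; c'=1/4, d'=1/3
back: M1=1/3
M: M0=0, M1=1/3, M2=0
seg 0: a=2, c=M0/2=0, d=(M1−M0)/(6·3)=1/54, b=Δ0−h0·(2M0+M1)/6=-3/2
seg 1: a=-2, c=M1/2=1/6, d=(M2−M1)/(6·3)=-1/54, b=Δ1−h1·(2M1+M2)/6=-1
t_q=3/2 → seg 0, τ=3/2; S=2+-3/2·τ+0·τ²+1/54·τ³=-3/16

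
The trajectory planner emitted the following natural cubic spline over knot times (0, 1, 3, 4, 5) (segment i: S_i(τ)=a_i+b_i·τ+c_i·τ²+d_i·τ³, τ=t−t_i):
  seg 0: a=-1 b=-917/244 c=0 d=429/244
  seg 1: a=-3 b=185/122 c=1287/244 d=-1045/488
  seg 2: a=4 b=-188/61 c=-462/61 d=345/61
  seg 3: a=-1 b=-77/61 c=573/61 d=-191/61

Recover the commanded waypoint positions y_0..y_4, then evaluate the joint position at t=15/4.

y_0=-1 y_1=-3 y_2=4 y_3=-1 y_4=4
S(15/4) = -725/3904

y_0 = S_0(0) = a_0 = -1
y_1 = S_1(0) = a_1 = -3
y_2 = S_2(0) = a_2 = 4
y_3 = S_3(0) = a_3 = -1
y_4 = S_3(1) = 4
t_q=15/4 is in segment 2 (τ=3/4); S_2(τ)=-725/3904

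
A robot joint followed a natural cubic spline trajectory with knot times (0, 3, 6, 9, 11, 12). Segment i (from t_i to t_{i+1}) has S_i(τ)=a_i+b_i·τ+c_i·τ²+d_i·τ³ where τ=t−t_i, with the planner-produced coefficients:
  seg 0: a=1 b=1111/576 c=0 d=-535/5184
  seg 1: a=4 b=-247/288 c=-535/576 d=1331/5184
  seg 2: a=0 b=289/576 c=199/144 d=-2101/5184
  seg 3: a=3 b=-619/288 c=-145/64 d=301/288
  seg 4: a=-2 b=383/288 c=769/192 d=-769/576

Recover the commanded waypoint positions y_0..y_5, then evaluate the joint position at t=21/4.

y_0=1 y_1=4 y_2=0 y_3=3 y_4=-2 y_5=2
S(21/4) = 1199/4096

y_0 = S_0(0) = a_0 = 1
y_1 = S_1(0) = a_1 = 4
y_2 = S_2(0) = a_2 = 0
y_3 = S_3(0) = a_3 = 3
y_4 = S_4(0) = a_4 = -2
y_5 = S_4(1) = 2
t_q=21/4 is in segment 1 (τ=9/4); S_1(τ)=1199/4096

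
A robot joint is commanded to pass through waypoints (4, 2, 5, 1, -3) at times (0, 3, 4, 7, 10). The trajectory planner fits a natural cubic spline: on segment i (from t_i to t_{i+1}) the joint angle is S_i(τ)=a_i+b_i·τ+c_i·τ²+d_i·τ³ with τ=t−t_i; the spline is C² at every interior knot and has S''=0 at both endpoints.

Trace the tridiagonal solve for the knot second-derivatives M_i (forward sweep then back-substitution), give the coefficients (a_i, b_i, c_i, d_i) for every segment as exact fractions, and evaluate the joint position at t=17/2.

  seg 0: a=4 b=-523/228 c=0 d=371/2052
  seg 1: a=2 b=295/114 c=371/228 d=-277/228
  seg 2: a=5 b=167/76 c=-115/57 d=575/2052
  seg 3: a=1 b=-89/38 c=115/228 d=-115/2052
S(17/2) = -953/608

Δ: Δ0=-2/3, Δ1=3, Δ2=-4/3, Δ3=-4/3
row 1: diag=8, rhs=22; c'=1/8, d'=11/4
row 2: denom=8−1·1/8=63/8; d'=(-26−1·11/4)/(63/8)=-230/63
row 3: denom=12−3·8/21=76/7; d'=(0−3·-230/63)/(76/7)=115/114
back: M3=115/114
back: M2=-230/63−8/21·115/114=-230/57
back: M1=11/4−1/8·-230/57=371/114
M: M0=0, M1=371/114, M2=-230/57, M3=115/114, M4=0
seg 0: a=4, c=M0/2=0, d=(M1−M0)/(6·3)=371/2052, b=Δ0−h0·(2M0+M1)/6=-523/228
seg 1: a=2, c=M1/2=371/228, d=(M2−M1)/(6·1)=-277/228, b=Δ1−h1·(2M1+M2)/6=295/114
seg 2: a=5, c=M2/2=-115/57, d=(M3−M2)/(6·3)=575/2052, b=Δ2−h2·(2M2+M3)/6=167/76
seg 3: a=1, c=M3/2=115/228, d=(M4−M3)/(6·3)=-115/2052, b=Δ3−h3·(2M3+M4)/6=-89/38
t_q=17/2 → seg 3, τ=3/2; S=1+-89/38·τ+115/228·τ²+-115/2052·τ³=-953/608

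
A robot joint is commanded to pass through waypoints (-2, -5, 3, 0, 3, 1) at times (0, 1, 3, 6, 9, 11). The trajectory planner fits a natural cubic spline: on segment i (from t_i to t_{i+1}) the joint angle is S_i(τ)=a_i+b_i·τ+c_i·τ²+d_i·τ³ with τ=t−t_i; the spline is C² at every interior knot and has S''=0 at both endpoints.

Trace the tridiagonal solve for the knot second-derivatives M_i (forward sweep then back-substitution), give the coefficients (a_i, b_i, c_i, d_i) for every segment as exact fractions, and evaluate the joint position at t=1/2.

Δ: Δ0=-3, Δ1=4, Δ2=-1, Δ3=1, Δ4=-1
row 1: diag=6, rhs=42; c'=1/3, d'=7
row 2: denom=10−2·1/3=28/3; d'=(-30−2·7)/(28/3)=-33/7
row 3: denom=12−3·9/28=309/28; d'=(12−3·-33/7)/(309/28)=244/103
row 4: denom=10−3·28/103=946/103; d'=(-12−3·244/103)/(946/103)=-984/473
back: M4=-984/473
back: M3=244/103−28/103·-984/473=1388/473
back: M2=-33/7−9/28·1388/473=-2676/473
back: M1=7−1/3·-2676/473=4203/473
M: M0=0, M1=4203/473, M2=-2676/473, M3=1388/473, M4=-984/473, M5=0
seg 0: a=-2, c=M0/2=0, d=(M1−M0)/(6·1)=1401/946, b=Δ0−h0·(2M0+M1)/6=-4239/946
seg 1: a=-5, c=M1/2=4203/946, d=(M2−M1)/(6·2)=-2293/1892, b=Δ1−h1·(2M1+M2)/6=-18/473
seg 2: a=3, c=M2/2=-1338/473, d=(M3−M2)/(6·3)=2032/4257, b=Δ2−h2·(2M2+M3)/6=1509/473
seg 3: a=0, c=M3/2=694/473, d=(M4−M3)/(6·3)=-1186/4257, b=Δ3−h3·(2M3+M4)/6=-423/473
seg 4: a=3, c=M4/2=-492/473, d=(M5−M4)/(6·2)=82/473, b=Δ4−h4·(2M4+M5)/6=183/473
t_q=1/2 → seg 0, τ=1/2; S=-2+-4239/946·τ+0·τ²+1401/946·τ³=-30691/7568

  seg 0: a=-2 b=-4239/946 c=0 d=1401/946
  seg 1: a=-5 b=-18/473 c=4203/946 d=-2293/1892
  seg 2: a=3 b=1509/473 c=-1338/473 d=2032/4257
  seg 3: a=0 b=-423/473 c=694/473 d=-1186/4257
  seg 4: a=3 b=183/473 c=-492/473 d=82/473
S(1/2) = -30691/7568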